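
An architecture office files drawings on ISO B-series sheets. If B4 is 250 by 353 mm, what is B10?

31 × 44 mm

B5: ⌊353/2⌋ × 250 = 176 × 250 mm
B6: ⌊250/2⌋ × 176 = 125 × 176 mm
B7: ⌊176/2⌋ × 125 = 88 × 125 mm
B8: ⌊125/2⌋ × 88 = 62 × 88 mm
B9: ⌊88/2⌋ × 62 = 44 × 62 mm
B10: ⌊62/2⌋ × 44 = 31 × 44 mm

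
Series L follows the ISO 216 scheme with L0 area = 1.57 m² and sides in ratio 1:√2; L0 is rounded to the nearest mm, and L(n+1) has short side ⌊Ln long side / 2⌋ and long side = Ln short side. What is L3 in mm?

Let L0's short side be w mm. w · w√2 = 1.57 m² = 1,570,000 mm², so w ≈ 1053.6 mm and w√2 ≈ 1490.1 mm → L0 = 1054 × 1490 mm.
L1: ⌊1490/2⌋ × 1054 = 745 × 1054 mm
L2: ⌊1054/2⌋ × 745 = 527 × 745 mm
L3: ⌊745/2⌋ × 527 = 372 × 527 mm

372 × 527 mm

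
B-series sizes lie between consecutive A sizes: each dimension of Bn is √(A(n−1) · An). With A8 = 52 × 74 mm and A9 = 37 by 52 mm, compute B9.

44 × 62 mm

Short side: √(52 · 37) = √1924 ≈ 43.9 → 44 mm
Long side: √(74 · 52) = √3848 ≈ 62.0 → 62 mm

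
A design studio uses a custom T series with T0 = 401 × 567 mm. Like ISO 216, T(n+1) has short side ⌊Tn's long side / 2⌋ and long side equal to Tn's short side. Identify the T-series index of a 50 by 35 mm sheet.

T7

T0: 401 × 567 mm
T1: 283 × 401 mm
T2: 200 × 283 mm
T3: 141 × 200 mm
T4: 100 × 141 mm
T5: 70 × 100 mm
T6: 50 × 70 mm
T7: 35 × 50 mm
T8: 25 × 35 mm
→ matches T7.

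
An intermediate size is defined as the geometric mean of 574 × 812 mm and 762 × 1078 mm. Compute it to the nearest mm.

Short side: √(574 · 762) = √437388 ≈ 661.4 → 661 mm
Long side: √(812 · 1078) = √875336 ≈ 935.6 → 936 mm

661 × 936 mm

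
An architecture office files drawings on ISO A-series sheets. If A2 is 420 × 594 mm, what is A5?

A3: ⌊594/2⌋ × 420 = 297 × 420 mm
A4: ⌊420/2⌋ × 297 = 210 × 297 mm
A5: ⌊297/2⌋ × 210 = 148 × 210 mm

148 × 210 mm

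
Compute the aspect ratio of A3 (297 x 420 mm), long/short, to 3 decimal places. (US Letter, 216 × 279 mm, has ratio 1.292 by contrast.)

420 / 297 = 1.414
Matches √2 ≈ 1.414 — the ISO 216 defining ratio.

1.414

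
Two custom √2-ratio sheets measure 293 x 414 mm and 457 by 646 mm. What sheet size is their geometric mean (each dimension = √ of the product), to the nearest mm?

Short side: √(293 · 457) = √133901 ≈ 365.9 → 366 mm
Long side: √(414 · 646) = √267444 ≈ 517.1 → 517 mm

366 × 517 mm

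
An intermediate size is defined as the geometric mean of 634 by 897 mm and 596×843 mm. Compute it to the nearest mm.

615 × 870 mm

Short side: √(634 · 596) = √377864 ≈ 614.7 → 615 mm
Long side: √(897 · 843) = √756171 ≈ 869.6 → 870 mm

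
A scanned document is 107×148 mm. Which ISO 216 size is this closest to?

Aspect ratio 148/107 ≈ 1.383 (ISO target is √2 ≈ 1.414).
In the A-series (A0 area = 1 m²): A6 = 105 × 148 mm.
Off by 2 mm total — nearest standard size.

A6 (105 × 148 mm)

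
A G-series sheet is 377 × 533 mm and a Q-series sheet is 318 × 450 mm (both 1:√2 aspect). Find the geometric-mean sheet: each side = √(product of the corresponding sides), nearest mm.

346 × 490 mm

Short side: √(377 · 318) = √119886 ≈ 346.2 → 346 mm
Long side: √(533 · 450) = √239850 ≈ 489.7 → 490 mm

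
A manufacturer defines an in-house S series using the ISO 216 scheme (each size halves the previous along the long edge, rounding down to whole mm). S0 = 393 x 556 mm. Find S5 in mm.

69 × 98 mm

S1: ⌊556/2⌋ × 393 = 278 × 393 mm
S2: ⌊393/2⌋ × 278 = 196 × 278 mm
S3: ⌊278/2⌋ × 196 = 139 × 196 mm
S4: ⌊196/2⌋ × 139 = 98 × 139 mm
S5: ⌊139/2⌋ × 98 = 69 × 98 mm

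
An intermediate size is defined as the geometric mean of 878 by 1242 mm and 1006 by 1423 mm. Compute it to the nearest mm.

940 × 1329 mm

Short side: √(878 · 1006) = √883268 ≈ 939.8 → 940 mm
Long side: √(1242 · 1423) = √1767366 ≈ 1329.4 → 1329 mm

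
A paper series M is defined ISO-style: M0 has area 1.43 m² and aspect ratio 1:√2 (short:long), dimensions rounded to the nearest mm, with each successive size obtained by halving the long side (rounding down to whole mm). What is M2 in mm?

503 × 711 mm

Let M0's short side be w mm. w · w√2 = 1.43 m² = 1,430,000 mm², so w ≈ 1005.6 mm and w√2 ≈ 1422.1 mm → M0 = 1006 × 1422 mm.
M1: ⌊1422/2⌋ × 1006 = 711 × 1006 mm
M2: ⌊1006/2⌋ × 711 = 503 × 711 mm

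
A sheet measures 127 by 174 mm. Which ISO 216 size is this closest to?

B6 (125 × 176 mm)

Aspect ratio 174/127 ≈ 1.370 (ISO target is √2 ≈ 1.414).
In the B-series (B0 = 1000 × 1414 mm): B6 = 125 × 176 mm.
Off by 4 mm total — nearest standard size.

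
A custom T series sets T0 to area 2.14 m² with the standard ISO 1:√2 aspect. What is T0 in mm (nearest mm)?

Let the short side be w mm. Then w · w√2 = 2.14 m² = 2,140,000 mm².
w² = 2,140,000/√2, so w ≈ 1230.1 mm; long side = w√2 ≈ 1739.7 mm.

1230 × 1740 mm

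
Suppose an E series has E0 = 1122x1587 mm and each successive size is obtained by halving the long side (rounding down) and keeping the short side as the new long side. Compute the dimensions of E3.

396 × 561 mm

E1: ⌊1587/2⌋ × 1122 = 793 × 1122 mm
E2: ⌊1122/2⌋ × 793 = 561 × 793 mm
E3: ⌊793/2⌋ × 561 = 396 × 561 mm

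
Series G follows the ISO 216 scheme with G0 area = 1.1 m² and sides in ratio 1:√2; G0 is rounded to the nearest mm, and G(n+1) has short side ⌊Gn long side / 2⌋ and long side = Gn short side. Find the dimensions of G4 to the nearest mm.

220 × 311 mm

Let G0's short side be w mm. w · w√2 = 1.1 m² = 1,100,000 mm², so w ≈ 881.9 mm and w√2 ≈ 1247.3 mm → G0 = 882 × 1247 mm.
G1: ⌊1247/2⌋ × 882 = 623 × 882 mm
G2: ⌊882/2⌋ × 623 = 441 × 623 mm
G3: ⌊623/2⌋ × 441 = 311 × 441 mm
G4: ⌊441/2⌋ × 311 = 220 × 311 mm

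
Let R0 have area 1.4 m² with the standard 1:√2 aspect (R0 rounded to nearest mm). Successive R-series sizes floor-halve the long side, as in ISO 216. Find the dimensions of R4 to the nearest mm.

248 × 351 mm

Let R0's short side be w mm. w · w√2 = 1.4 m² = 1,400,000 mm², so w ≈ 995.0 mm and w√2 ≈ 1407.1 mm → R0 = 995 × 1407 mm.
R1: ⌊1407/2⌋ × 995 = 703 × 995 mm
R2: ⌊995/2⌋ × 703 = 497 × 703 mm
R3: ⌊703/2⌋ × 497 = 351 × 497 mm
R4: ⌊497/2⌋ × 351 = 248 × 351 mm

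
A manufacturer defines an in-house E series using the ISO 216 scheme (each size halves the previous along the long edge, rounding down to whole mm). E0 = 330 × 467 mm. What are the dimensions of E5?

E1: ⌊467/2⌋ × 330 = 233 × 330 mm
E2: ⌊330/2⌋ × 233 = 165 × 233 mm
E3: ⌊233/2⌋ × 165 = 116 × 165 mm
E4: ⌊165/2⌋ × 116 = 82 × 116 mm
E5: ⌊116/2⌋ × 82 = 58 × 82 mm

58 × 82 mm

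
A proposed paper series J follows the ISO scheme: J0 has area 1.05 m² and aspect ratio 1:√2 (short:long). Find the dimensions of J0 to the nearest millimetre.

Let the short side be w mm. Then w · w√2 = 1.05 m² = 1,050,000 mm².
w² = 1,050,000/√2, so w ≈ 861.7 mm; long side = w√2 ≈ 1218.6 mm.

862 × 1219 mm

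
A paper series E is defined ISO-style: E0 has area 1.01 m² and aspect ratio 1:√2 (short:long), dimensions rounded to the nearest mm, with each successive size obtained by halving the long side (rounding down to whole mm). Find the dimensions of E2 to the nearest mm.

Let E0's short side be w mm. w · w√2 = 1.01 m² = 1,010,000 mm², so w ≈ 845.1 mm and w√2 ≈ 1195.1 mm → E0 = 845 × 1195 mm.
E1: ⌊1195/2⌋ × 845 = 597 × 845 mm
E2: ⌊845/2⌋ × 597 = 422 × 597 mm

422 × 597 mm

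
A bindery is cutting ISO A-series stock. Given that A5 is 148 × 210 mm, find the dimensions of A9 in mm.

A6: ⌊210/2⌋ × 148 = 105 × 148 mm
A7: ⌊148/2⌋ × 105 = 74 × 105 mm
A8: ⌊105/2⌋ × 74 = 52 × 74 mm
A9: ⌊74/2⌋ × 52 = 37 × 52 mm

37 × 52 mm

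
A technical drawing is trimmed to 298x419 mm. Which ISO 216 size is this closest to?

Aspect ratio 419/298 ≈ 1.406 — close to the ISO √2 ≈ 1.414.
In the A-series (A0 area = 1 m²): A3 = 297 × 420 mm.
Off by 2 mm total — nearest standard size.

A3 (297 × 420 mm)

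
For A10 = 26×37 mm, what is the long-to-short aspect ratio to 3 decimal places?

1.423

37 / 26 = 1.423
ISO 216 targets √2 ≈ 1.414; the +0.009 deviation is from mm rounding.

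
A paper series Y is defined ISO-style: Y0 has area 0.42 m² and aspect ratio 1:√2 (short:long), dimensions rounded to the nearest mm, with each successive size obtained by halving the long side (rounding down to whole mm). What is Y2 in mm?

272 × 385 mm

Let Y0's short side be w mm. w · w√2 = 0.42 m² = 420,000 mm², so w ≈ 545.0 mm and w√2 ≈ 770.7 mm → Y0 = 545 × 771 mm.
Y1: ⌊771/2⌋ × 545 = 385 × 545 mm
Y2: ⌊545/2⌋ × 385 = 272 × 385 mm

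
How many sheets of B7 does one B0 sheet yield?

128

B0 = 1000 × 1414 mm; B7 = 88 × 125 mm.
Each halving step doubles the count; 7 steps from B0 to B7.
2^7 = 128.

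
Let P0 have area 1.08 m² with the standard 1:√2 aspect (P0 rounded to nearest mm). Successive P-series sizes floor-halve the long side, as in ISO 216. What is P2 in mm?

Let P0's short side be w mm. w · w√2 = 1.08 m² = 1,080,000 mm², so w ≈ 873.9 mm and w√2 ≈ 1235.9 mm → P0 = 874 × 1236 mm.
P1: ⌊1236/2⌋ × 874 = 618 × 874 mm
P2: ⌊874/2⌋ × 618 = 437 × 618 mm

437 × 618 mm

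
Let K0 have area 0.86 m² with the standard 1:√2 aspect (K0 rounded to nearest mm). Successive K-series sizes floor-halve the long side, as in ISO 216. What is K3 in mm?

275 × 390 mm

Let K0's short side be w mm. w · w√2 = 0.86 m² = 860,000 mm², so w ≈ 779.8 mm and w√2 ≈ 1102.8 mm → K0 = 780 × 1103 mm.
K1: ⌊1103/2⌋ × 780 = 551 × 780 mm
K2: ⌊780/2⌋ × 551 = 390 × 551 mm
K3: ⌊551/2⌋ × 390 = 275 × 390 mm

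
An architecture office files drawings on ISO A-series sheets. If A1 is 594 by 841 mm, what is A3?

297 × 420 mm

A2: ⌊841/2⌋ × 594 = 420 × 594 mm
A3: ⌊594/2⌋ × 420 = 297 × 420 mm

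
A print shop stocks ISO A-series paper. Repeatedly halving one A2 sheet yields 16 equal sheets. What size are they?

A6

16 = 2^4, so 4 halving steps.
A2 → A3 → … → A6 after 4 steps.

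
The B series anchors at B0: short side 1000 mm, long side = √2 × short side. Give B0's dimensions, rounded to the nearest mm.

Short side = 1000 mm; long side = 1000√2 ≈ 1414.2 mm.

1000 × 1414 mm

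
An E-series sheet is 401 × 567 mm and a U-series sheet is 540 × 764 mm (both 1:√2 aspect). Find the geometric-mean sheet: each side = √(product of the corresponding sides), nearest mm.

465 × 658 mm

Short side: √(401 · 540) = √216540 ≈ 465.3 → 465 mm
Long side: √(567 · 764) = √433188 ≈ 658.2 → 658 mm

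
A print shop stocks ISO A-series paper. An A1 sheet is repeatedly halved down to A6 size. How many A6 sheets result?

32

A1 = 594 × 841 mm; A6 = 105 × 148 mm.
Each halving step doubles the count; 5 steps from A1 to A6.
2^5 = 32.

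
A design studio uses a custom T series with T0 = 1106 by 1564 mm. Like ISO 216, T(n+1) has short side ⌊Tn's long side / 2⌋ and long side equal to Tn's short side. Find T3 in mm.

391 × 553 mm

T1: ⌊1564/2⌋ × 1106 = 782 × 1106 mm
T2: ⌊1106/2⌋ × 782 = 553 × 782 mm
T3: ⌊782/2⌋ × 553 = 391 × 553 mm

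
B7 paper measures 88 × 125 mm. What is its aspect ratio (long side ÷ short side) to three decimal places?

125 / 88 = 1.420
ISO 216 targets √2 ≈ 1.414; the +0.006 deviation is from mm rounding.

1.420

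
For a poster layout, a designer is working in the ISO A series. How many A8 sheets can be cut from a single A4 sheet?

16

Each ISO step halves the sheet: 1 × A4 → 2 × A5 → 4 × A6 → 8 × A7 → …
From A4 to A8 is 4 halving steps: 2^4 = 16.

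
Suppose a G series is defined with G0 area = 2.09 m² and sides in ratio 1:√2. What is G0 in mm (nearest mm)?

Let the short side be w mm. Then w · w√2 = 2.09 m² = 2,090,000 mm².
w² = 2,090,000/√2, so w ≈ 1215.7 mm; long side = w√2 ≈ 1719.2 mm.

1216 × 1719 mm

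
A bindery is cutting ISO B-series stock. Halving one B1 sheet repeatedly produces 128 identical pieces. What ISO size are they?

B8

128 = 2^7, so 7 halving steps.
B1 → B2 → … → B8 after 7 steps.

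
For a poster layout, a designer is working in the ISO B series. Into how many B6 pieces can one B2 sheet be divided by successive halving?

Each ISO step halves the sheet: 1 × B2 → 2 × B3 → 4 × B4 → 8 × B5 → …
From B2 to B6 is 4 halving steps: 2^4 = 16.

16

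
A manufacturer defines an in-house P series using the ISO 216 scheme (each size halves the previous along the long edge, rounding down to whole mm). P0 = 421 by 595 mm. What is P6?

52 × 74 mm

P1: ⌊595/2⌋ × 421 = 297 × 421 mm
P2: ⌊421/2⌋ × 297 = 210 × 297 mm
P3: ⌊297/2⌋ × 210 = 148 × 210 mm
P4: ⌊210/2⌋ × 148 = 105 × 148 mm
P5: ⌊148/2⌋ × 105 = 74 × 105 mm
P6: ⌊105/2⌋ × 74 = 52 × 74 mm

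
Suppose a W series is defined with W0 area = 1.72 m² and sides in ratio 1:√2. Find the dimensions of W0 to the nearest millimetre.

1103 × 1560 mm

Let the short side be w mm. Then w · w√2 = 1.72 m² = 1,720,000 mm².
w² = 1,720,000/√2, so w ≈ 1102.8 mm; long side = w√2 ≈ 1559.6 mm.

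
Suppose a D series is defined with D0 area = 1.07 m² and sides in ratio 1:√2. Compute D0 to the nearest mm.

870 × 1230 mm

Let the short side be w mm. Then w · w√2 = 1.07 m² = 1,070,000 mm².
w² = 1,070,000/√2, so w ≈ 869.8 mm; long side = w√2 ≈ 1230.1 mm.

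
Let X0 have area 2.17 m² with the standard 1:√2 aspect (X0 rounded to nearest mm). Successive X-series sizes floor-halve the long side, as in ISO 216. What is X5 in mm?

Let X0's short side be w mm. w · w√2 = 2.17 m² = 2,170,000 mm², so w ≈ 1238.7 mm and w√2 ≈ 1751.8 mm → X0 = 1239 × 1752 mm.
X1: ⌊1752/2⌋ × 1239 = 876 × 1239 mm
X2: ⌊1239/2⌋ × 876 = 619 × 876 mm
X3: ⌊876/2⌋ × 619 = 438 × 619 mm
X4: ⌊619/2⌋ × 438 = 309 × 438 mm
X5: ⌊438/2⌋ × 309 = 219 × 309 mm

219 × 309 mm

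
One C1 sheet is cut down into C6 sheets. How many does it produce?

32

Each ISO step halves the sheet: 1 × C1 → 2 × C2 → 4 × C3 → 8 × C4 → …
From C1 to C6 is 5 halving steps: 2^5 = 32.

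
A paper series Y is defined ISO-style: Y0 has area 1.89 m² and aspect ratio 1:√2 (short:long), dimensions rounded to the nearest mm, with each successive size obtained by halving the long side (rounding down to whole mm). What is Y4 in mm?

Let Y0's short side be w mm. w · w√2 = 1.89 m² = 1,890,000 mm², so w ≈ 1156.0 mm and w√2 ≈ 1634.9 mm → Y0 = 1156 × 1635 mm.
Y1: ⌊1635/2⌋ × 1156 = 817 × 1156 mm
Y2: ⌊1156/2⌋ × 817 = 578 × 817 mm
Y3: ⌊817/2⌋ × 578 = 408 × 578 mm
Y4: ⌊578/2⌋ × 408 = 289 × 408 mm

289 × 408 mm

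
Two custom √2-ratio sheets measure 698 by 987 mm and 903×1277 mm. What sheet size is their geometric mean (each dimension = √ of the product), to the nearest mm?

Short side: √(698 · 903) = √630294 ≈ 793.9 → 794 mm
Long side: √(987 · 1277) = √1260399 ≈ 1122.7 → 1123 mm

794 × 1123 mm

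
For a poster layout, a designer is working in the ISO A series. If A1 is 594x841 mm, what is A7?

A2: ⌊841/2⌋ × 594 = 420 × 594 mm
A3: ⌊594/2⌋ × 420 = 297 × 420 mm
A4: ⌊420/2⌋ × 297 = 210 × 297 mm
A5: ⌊297/2⌋ × 210 = 148 × 210 mm
A6: ⌊210/2⌋ × 148 = 105 × 148 mm
A7: ⌊148/2⌋ × 105 = 74 × 105 mm

74 × 105 mm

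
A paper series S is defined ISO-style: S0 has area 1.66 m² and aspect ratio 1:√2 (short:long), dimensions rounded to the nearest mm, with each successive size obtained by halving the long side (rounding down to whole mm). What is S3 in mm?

383 × 541 mm

Let S0's short side be w mm. w · w√2 = 1.66 m² = 1,660,000 mm², so w ≈ 1083.4 mm and w√2 ≈ 1532.2 mm → S0 = 1083 × 1532 mm.
S1: ⌊1532/2⌋ × 1083 = 766 × 1083 mm
S2: ⌊1083/2⌋ × 766 = 541 × 766 mm
S3: ⌊766/2⌋ × 541 = 383 × 541 mm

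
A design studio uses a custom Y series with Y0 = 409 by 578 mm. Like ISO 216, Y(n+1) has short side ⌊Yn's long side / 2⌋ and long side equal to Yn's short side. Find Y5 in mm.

72 × 102 mm

Y1 = 289 × 409 mm (from Y0 by 1 halving).
Y2: ⌊409/2⌋ × 289 = 204 × 289 mm
Y3: ⌊289/2⌋ × 204 = 144 × 204 mm
Y4: ⌊204/2⌋ × 144 = 102 × 144 mm
Y5: ⌊144/2⌋ × 102 = 72 × 102 mm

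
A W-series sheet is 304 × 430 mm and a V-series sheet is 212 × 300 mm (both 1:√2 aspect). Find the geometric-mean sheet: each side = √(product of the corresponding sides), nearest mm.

Short side: √(304 · 212) = √64448 ≈ 253.9 → 254 mm
Long side: √(430 · 300) = √129000 ≈ 359.2 → 359 mm

254 × 359 mm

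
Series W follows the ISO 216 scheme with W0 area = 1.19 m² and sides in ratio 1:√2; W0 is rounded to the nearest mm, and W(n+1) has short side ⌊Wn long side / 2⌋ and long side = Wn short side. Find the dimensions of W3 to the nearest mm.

Let W0's short side be w mm. w · w√2 = 1.19 m² = 1,190,000 mm², so w ≈ 917.3 mm and w√2 ≈ 1297.3 mm → W0 = 917 × 1297 mm.
W1: ⌊1297/2⌋ × 917 = 648 × 917 mm
W2: ⌊917/2⌋ × 648 = 458 × 648 mm
W3: ⌊648/2⌋ × 458 = 324 × 458 mm

324 × 458 mm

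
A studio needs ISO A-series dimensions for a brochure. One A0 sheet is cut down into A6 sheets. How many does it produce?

Each ISO step halves the sheet: 1 × A0 → 2 × A1 → 4 × A2 → 8 × A3 → …
From A0 to A6 is 6 halving steps: 2^6 = 64.

64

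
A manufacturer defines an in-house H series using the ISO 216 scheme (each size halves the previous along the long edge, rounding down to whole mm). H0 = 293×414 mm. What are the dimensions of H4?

H1: ⌊414/2⌋ × 293 = 207 × 293 mm
H2: ⌊293/2⌋ × 207 = 146 × 207 mm
H3: ⌊207/2⌋ × 146 = 103 × 146 mm
H4: ⌊146/2⌋ × 103 = 73 × 103 mm

73 × 103 mm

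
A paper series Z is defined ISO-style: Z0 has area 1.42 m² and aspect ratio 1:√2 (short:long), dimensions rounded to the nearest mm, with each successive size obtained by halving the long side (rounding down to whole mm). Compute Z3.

354 × 501 mm

Let Z0's short side be w mm. w · w√2 = 1.42 m² = 1,420,000 mm², so w ≈ 1002.0 mm and w√2 ≈ 1417.1 mm → Z0 = 1002 × 1417 mm.
Z1: ⌊1417/2⌋ × 1002 = 708 × 1002 mm
Z2: ⌊1002/2⌋ × 708 = 501 × 708 mm
Z3: ⌊708/2⌋ × 501 = 354 × 501 mm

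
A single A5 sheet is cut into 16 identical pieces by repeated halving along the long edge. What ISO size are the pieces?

16 = 2^4, so 4 halving steps.
A5 → A6 → … → A9 after 4 steps.

A9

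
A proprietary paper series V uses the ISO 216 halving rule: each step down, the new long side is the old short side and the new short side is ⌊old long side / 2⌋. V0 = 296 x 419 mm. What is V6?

37 × 52 mm

V1 = 209 × 296 mm (from V0 by 1 halving).
V2: ⌊296/2⌋ × 209 = 148 × 209 mm
V3: ⌊209/2⌋ × 148 = 104 × 148 mm
V4: ⌊148/2⌋ × 104 = 74 × 104 mm
V5: ⌊104/2⌋ × 74 = 52 × 74 mm
V6: ⌊74/2⌋ × 52 = 37 × 52 mm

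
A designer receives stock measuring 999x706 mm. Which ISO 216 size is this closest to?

B1 (707 × 1000 mm)

Aspect ratio 999/706 ≈ 1.415 — close to the ISO √2 ≈ 1.414.
In the B-series (B0 = 1000 × 1414 mm): B1 = 707 × 1000 mm.
Off by 2 mm total — nearest standard size.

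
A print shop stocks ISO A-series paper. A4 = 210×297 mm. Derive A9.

37 × 52 mm

A5: ⌊297/2⌋ × 210 = 148 × 210 mm
A6: ⌊210/2⌋ × 148 = 105 × 148 mm
A7: ⌊148/2⌋ × 105 = 74 × 105 mm
A8: ⌊105/2⌋ × 74 = 52 × 74 mm
A9: ⌊74/2⌋ × 52 = 37 × 52 mm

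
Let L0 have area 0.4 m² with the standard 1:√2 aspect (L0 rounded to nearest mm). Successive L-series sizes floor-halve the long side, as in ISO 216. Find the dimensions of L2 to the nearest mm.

Let L0's short side be w mm. w · w√2 = 0.4 m² = 400,000 mm², so w ≈ 531.8 mm and w√2 ≈ 752.1 mm → L0 = 532 × 752 mm.
L1: ⌊752/2⌋ × 532 = 376 × 532 mm
L2: ⌊532/2⌋ × 376 = 266 × 376 mm

266 × 376 mm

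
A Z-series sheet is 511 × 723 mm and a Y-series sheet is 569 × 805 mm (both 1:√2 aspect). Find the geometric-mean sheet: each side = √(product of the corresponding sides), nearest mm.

539 × 763 mm

Short side: √(511 · 569) = √290759 ≈ 539.2 → 539 mm
Long side: √(723 · 805) = √582015 ≈ 762.9 → 763 mm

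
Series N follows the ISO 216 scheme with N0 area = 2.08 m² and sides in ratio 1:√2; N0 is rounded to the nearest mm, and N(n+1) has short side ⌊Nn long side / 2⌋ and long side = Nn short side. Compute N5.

Let N0's short side be w mm. w · w√2 = 2.08 m² = 2,080,000 mm², so w ≈ 1212.8 mm and w√2 ≈ 1715.1 mm → N0 = 1213 × 1715 mm.
N1: ⌊1715/2⌋ × 1213 = 857 × 1213 mm
N2: ⌊1213/2⌋ × 857 = 606 × 857 mm
N3: ⌊857/2⌋ × 606 = 428 × 606 mm
N4: ⌊606/2⌋ × 428 = 303 × 428 mm
N5: ⌊428/2⌋ × 303 = 214 × 303 mm

214 × 303 mm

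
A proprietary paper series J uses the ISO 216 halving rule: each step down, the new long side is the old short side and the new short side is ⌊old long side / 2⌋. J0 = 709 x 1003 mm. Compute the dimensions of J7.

62 × 88 mm

J1 = 501 × 709 mm (from J0 by 1 halving).
J2: ⌊709/2⌋ × 501 = 354 × 501 mm
J3: ⌊501/2⌋ × 354 = 250 × 354 mm
J4: ⌊354/2⌋ × 250 = 177 × 250 mm
J5: ⌊250/2⌋ × 177 = 125 × 177 mm
J6: ⌊177/2⌋ × 125 = 88 × 125 mm
J7: ⌊125/2⌋ × 88 = 62 × 88 mm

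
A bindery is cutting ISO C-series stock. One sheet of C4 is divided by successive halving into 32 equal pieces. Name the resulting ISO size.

C9

32 = 2^5, so 5 halving steps.
C4 → C5 → … → C9 after 5 steps.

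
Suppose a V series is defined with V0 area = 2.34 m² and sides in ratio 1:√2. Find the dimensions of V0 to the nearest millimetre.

1286 × 1819 mm

Let the short side be w mm. Then w · w√2 = 2.34 m² = 2,340,000 mm².
w² = 2,340,000/√2, so w ≈ 1286.3 mm; long side = w√2 ≈ 1819.1 mm.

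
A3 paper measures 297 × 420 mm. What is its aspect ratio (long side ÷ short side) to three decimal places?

420 / 297 = 1.414
Matches √2 ≈ 1.414 — the ISO 216 defining ratio.

1.414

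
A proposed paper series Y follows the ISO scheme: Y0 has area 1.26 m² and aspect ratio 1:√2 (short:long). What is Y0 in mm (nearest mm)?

Let the short side be w mm. Then w · w√2 = 1.26 m² = 1,260,000 mm².
w² = 1,260,000/√2, so w ≈ 943.9 mm; long side = w√2 ≈ 1334.9 mm.

944 × 1335 mm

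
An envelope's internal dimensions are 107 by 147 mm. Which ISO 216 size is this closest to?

Aspect ratio 147/107 ≈ 1.374 (ISO target is √2 ≈ 1.414).
In the A-series (A0 area = 1 m²): A6 = 105 × 148 mm.
Off by 3 mm total — nearest standard size.

A6 (105 × 148 mm)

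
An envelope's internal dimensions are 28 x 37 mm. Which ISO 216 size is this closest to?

A10 (26 × 37 mm)

Aspect ratio 37/28 ≈ 1.321 (ISO target is √2 ≈ 1.414).
In the A-series (A0 area = 1 m²): A10 = 26 × 37 mm.
Off by 2 mm total — nearest standard size.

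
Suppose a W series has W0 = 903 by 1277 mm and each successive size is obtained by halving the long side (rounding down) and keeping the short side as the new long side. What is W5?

W1: ⌊1277/2⌋ × 903 = 638 × 903 mm
W2: ⌊903/2⌋ × 638 = 451 × 638 mm
W3: ⌊638/2⌋ × 451 = 319 × 451 mm
W4: ⌊451/2⌋ × 319 = 225 × 319 mm
W5: ⌊319/2⌋ × 225 = 159 × 225 mm

159 × 225 mm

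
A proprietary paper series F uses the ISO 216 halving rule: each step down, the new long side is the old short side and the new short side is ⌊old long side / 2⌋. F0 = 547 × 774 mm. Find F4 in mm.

F1 = 387 × 547 mm (from F0 by 1 halving).
F2: ⌊547/2⌋ × 387 = 273 × 387 mm
F3: ⌊387/2⌋ × 273 = 193 × 273 mm
F4: ⌊273/2⌋ × 193 = 136 × 193 mm

136 × 193 mm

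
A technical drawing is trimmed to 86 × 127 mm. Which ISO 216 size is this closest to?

B7 (88 × 125 mm)

Aspect ratio 127/86 ≈ 1.477 (ISO target is √2 ≈ 1.414).
In the B-series (B0 = 1000 × 1414 mm): B7 = 88 × 125 mm.
Off by 4 mm total — nearest standard size.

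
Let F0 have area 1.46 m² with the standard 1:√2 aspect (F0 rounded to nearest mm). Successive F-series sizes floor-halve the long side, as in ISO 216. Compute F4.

254 × 359 mm

Let F0's short side be w mm. w · w√2 = 1.46 m² = 1,460,000 mm², so w ≈ 1016.1 mm and w√2 ≈ 1436.9 mm → F0 = 1016 × 1437 mm.
F1: ⌊1437/2⌋ × 1016 = 718 × 1016 mm
F2: ⌊1016/2⌋ × 718 = 508 × 718 mm
F3: ⌊718/2⌋ × 508 = 359 × 508 mm
F4: ⌊508/2⌋ × 359 = 254 × 359 mm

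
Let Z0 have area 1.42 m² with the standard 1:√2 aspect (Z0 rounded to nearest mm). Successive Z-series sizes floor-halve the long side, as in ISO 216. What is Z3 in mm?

354 × 501 mm

Let Z0's short side be w mm. w · w√2 = 1.42 m² = 1,420,000 mm², so w ≈ 1002.0 mm and w√2 ≈ 1417.1 mm → Z0 = 1002 × 1417 mm.
Z1: ⌊1417/2⌋ × 1002 = 708 × 1002 mm
Z2: ⌊1002/2⌋ × 708 = 501 × 708 mm
Z3: ⌊708/2⌋ × 501 = 354 × 501 mm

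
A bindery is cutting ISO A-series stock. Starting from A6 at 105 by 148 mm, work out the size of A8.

A7: ⌊148/2⌋ × 105 = 74 × 105 mm
A8: ⌊105/2⌋ × 74 = 52 × 74 mm

52 × 74 mm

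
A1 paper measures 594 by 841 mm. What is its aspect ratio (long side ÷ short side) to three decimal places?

841 / 594 = 1.416
ISO 216 targets √2 ≈ 1.414; the +0.002 deviation is from mm rounding.

1.416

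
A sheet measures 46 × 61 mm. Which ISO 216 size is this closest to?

B9 (44 × 62 mm)

Aspect ratio 61/46 ≈ 1.326 (ISO target is √2 ≈ 1.414).
In the B-series (B0 = 1000 × 1414 mm): B9 = 44 × 62 mm.
Off by 3 mm total — nearest standard size.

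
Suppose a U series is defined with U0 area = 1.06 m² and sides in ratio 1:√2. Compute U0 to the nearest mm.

Let the short side be w mm. Then w · w√2 = 1.06 m² = 1,060,000 mm².
w² = 1,060,000/√2, so w ≈ 865.8 mm; long side = w√2 ≈ 1224.4 mm.

866 × 1224 mm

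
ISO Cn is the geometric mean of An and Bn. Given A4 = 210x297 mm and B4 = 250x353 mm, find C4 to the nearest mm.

229 × 324 mm

Short side: √(210 · 250) = √52500 ≈ 229.1 → 229 mm
Long side: √(297 · 353) = √104841 ≈ 323.8 → 324 mm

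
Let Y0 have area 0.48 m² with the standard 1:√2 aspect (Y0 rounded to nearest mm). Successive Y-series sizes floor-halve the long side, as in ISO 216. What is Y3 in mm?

Let Y0's short side be w mm. w · w√2 = 0.48 m² = 480,000 mm², so w ≈ 582.6 mm and w√2 ≈ 823.9 mm → Y0 = 583 × 824 mm.
Y1: ⌊824/2⌋ × 583 = 412 × 583 mm
Y2: ⌊583/2⌋ × 412 = 291 × 412 mm
Y3: ⌊412/2⌋ × 291 = 206 × 291 mm

206 × 291 mm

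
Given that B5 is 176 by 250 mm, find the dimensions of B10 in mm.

31 × 44 mm

B6: ⌊250/2⌋ × 176 = 125 × 176 mm
B7: ⌊176/2⌋ × 125 = 88 × 125 mm
B8: ⌊125/2⌋ × 88 = 62 × 88 mm
B9: ⌊88/2⌋ × 62 = 44 × 62 mm
B10: ⌊62/2⌋ × 44 = 31 × 44 mm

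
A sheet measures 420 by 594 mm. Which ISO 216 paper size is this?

Aspect ratio 594/420 ≈ 1.414 — close to the ISO √2 ≈ 1.414.
In the A-series (A0 area = 1 m²): A2 = 420 × 594 mm.

A2 (420 × 594 mm)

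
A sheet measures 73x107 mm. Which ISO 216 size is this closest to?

Aspect ratio 107/73 ≈ 1.466 (ISO target is √2 ≈ 1.414).
In the A-series (A0 area = 1 m²): A7 = 74 × 105 mm.
Off by 3 mm total — nearest standard size.

A7 (74 × 105 mm)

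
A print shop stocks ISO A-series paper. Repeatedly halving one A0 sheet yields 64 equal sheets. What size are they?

64 = 2^6, so 6 halving steps.
A0 → A1 → … → A6 after 6 steps.

A6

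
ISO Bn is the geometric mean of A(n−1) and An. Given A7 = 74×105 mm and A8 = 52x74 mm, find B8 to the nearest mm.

Short side: √(74 · 52) = √3848 ≈ 62.0 → 62 mm
Long side: √(105 · 74) = √7770 ≈ 88.1 → 88 mm

62 × 88 mm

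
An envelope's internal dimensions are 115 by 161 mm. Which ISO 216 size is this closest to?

C6 (114 × 162 mm)

Aspect ratio 161/115 ≈ 1.400 — close to the ISO √2 ≈ 1.414.
In the C-series (envelope sizes, between A and B): C6 = 114 × 162 mm.
Off by 2 mm total — nearest standard size.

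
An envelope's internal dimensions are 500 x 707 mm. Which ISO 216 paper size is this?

Aspect ratio 707/500 ≈ 1.414 — close to the ISO √2 ≈ 1.414.
In the B-series (B0 = 1000 × 1414 mm): B2 = 500 × 707 mm.

B2 (500 × 707 mm)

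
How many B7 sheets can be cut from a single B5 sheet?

4

B5 = 176 × 250 mm; B7 = 88 × 125 mm.
Each halving step doubles the count; 2 steps from B5 to B7.
2^2 = 4.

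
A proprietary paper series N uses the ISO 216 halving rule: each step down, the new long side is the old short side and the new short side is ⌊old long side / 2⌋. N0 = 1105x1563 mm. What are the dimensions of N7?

97 × 138 mm

N1 = 781 × 1105 mm (from N0 by 1 halving).
N2: ⌊1105/2⌋ × 781 = 552 × 781 mm
N3: ⌊781/2⌋ × 552 = 390 × 552 mm
N4: ⌊552/2⌋ × 390 = 276 × 390 mm
N5: ⌊390/2⌋ × 276 = 195 × 276 mm
N6: ⌊276/2⌋ × 195 = 138 × 195 mm
N7: ⌊195/2⌋ × 138 = 97 × 138 mm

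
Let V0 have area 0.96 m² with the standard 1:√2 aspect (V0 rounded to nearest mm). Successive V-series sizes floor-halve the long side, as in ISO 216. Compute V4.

Let V0's short side be w mm. w · w√2 = 0.96 m² = 960,000 mm², so w ≈ 823.9 mm and w√2 ≈ 1165.2 mm → V0 = 824 × 1165 mm.
V1: ⌊1165/2⌋ × 824 = 582 × 824 mm
V2: ⌊824/2⌋ × 582 = 412 × 582 mm
V3: ⌊582/2⌋ × 412 = 291 × 412 mm
V4: ⌊412/2⌋ × 291 = 206 × 291 mm

206 × 291 mm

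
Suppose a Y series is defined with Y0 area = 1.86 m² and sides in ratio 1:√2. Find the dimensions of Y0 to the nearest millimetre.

1147 × 1622 mm

Let the short side be w mm. Then w · w√2 = 1.86 m² = 1,860,000 mm².
w² = 1,860,000/√2, so w ≈ 1146.8 mm; long side = w√2 ≈ 1621.9 mm.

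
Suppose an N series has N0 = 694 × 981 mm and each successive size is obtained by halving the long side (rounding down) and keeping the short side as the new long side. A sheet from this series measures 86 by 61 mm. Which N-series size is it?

N7

N0: 694 × 981 mm
N1: 490 × 694 mm
N2: 347 × 490 mm
N3: 245 × 347 mm
N4: 173 × 245 mm
N5: 122 × 173 mm
N6: 86 × 122 mm
N7: 61 × 86 mm
N8: 43 × 61 mm
→ matches N7.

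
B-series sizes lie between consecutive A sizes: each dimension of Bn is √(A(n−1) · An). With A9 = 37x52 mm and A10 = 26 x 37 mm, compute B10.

Short side: √(37 · 26) = √962 ≈ 31.0 → 31 mm
Long side: √(52 · 37) = √1924 ≈ 43.9 → 44 mm

31 × 44 mm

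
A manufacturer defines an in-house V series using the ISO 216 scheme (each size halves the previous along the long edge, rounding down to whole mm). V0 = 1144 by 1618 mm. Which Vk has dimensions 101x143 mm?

V0: 1144 × 1618 mm
V1: 809 × 1144 mm
V2: 572 × 809 mm
V3: 404 × 572 mm
V4: 286 × 404 mm
V5: 202 × 286 mm
V6: 143 × 202 mm
V7: 101 × 143 mm
V8: 71 × 101 mm
→ matches V7.

V7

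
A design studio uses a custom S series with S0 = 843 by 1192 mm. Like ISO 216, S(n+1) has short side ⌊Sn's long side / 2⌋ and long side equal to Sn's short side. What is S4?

210 × 298 mm

S1: ⌊1192/2⌋ × 843 = 596 × 843 mm
S2: ⌊843/2⌋ × 596 = 421 × 596 mm
S3: ⌊596/2⌋ × 421 = 298 × 421 mm
S4: ⌊421/2⌋ × 298 = 210 × 298 mm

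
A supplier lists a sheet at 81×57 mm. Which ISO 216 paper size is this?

Aspect ratio 81/57 ≈ 1.421 — close to the ISO √2 ≈ 1.414.
In the C-series (envelope sizes, between A and B): C8 = 57 × 81 mm.

C8 (57 × 81 mm)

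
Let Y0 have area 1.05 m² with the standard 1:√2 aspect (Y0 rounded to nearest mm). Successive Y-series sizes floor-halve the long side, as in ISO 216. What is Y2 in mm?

431 × 609 mm

Let Y0's short side be w mm. w · w√2 = 1.05 m² = 1,050,000 mm², so w ≈ 861.7 mm and w√2 ≈ 1218.6 mm → Y0 = 862 × 1219 mm.
Y1: ⌊1219/2⌋ × 862 = 609 × 862 mm
Y2: ⌊862/2⌋ × 609 = 431 × 609 mm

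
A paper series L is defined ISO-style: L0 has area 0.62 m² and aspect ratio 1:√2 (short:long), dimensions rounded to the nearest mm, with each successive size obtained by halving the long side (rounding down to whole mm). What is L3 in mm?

Let L0's short side be w mm. w · w√2 = 0.62 m² = 620,000 mm², so w ≈ 662.1 mm and w√2 ≈ 936.4 mm → L0 = 662 × 936 mm.
L1: ⌊936/2⌋ × 662 = 468 × 662 mm
L2: ⌊662/2⌋ × 468 = 331 × 468 mm
L3: ⌊468/2⌋ × 331 = 234 × 331 mm

234 × 331 mm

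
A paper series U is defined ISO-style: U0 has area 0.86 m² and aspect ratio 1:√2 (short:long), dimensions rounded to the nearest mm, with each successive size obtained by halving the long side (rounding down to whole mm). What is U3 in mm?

275 × 390 mm

Let U0's short side be w mm. w · w√2 = 0.86 m² = 860,000 mm², so w ≈ 779.8 mm and w√2 ≈ 1102.8 mm → U0 = 780 × 1103 mm.
U1: ⌊1103/2⌋ × 780 = 551 × 780 mm
U2: ⌊780/2⌋ × 551 = 390 × 551 mm
U3: ⌊551/2⌋ × 390 = 275 × 390 mm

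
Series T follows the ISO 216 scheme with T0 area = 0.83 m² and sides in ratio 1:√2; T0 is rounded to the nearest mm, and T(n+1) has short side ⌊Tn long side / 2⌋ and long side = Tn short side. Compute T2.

Let T0's short side be w mm. w · w√2 = 0.83 m² = 830,000 mm², so w ≈ 766.1 mm and w√2 ≈ 1083.4 mm → T0 = 766 × 1083 mm.
T1: ⌊1083/2⌋ × 766 = 541 × 766 mm
T2: ⌊766/2⌋ × 541 = 383 × 541 mm

383 × 541 mm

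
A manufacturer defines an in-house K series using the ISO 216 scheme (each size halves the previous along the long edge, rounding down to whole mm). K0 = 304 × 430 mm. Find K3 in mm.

107 × 152 mm

K1: ⌊430/2⌋ × 304 = 215 × 304 mm
K2: ⌊304/2⌋ × 215 = 152 × 215 mm
K3: ⌊215/2⌋ × 152 = 107 × 152 mm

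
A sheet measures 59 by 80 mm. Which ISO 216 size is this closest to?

Aspect ratio 80/59 ≈ 1.356 (ISO target is √2 ≈ 1.414).
In the C-series (envelope sizes, between A and B): C8 = 57 × 81 mm.
Off by 3 mm total — nearest standard size.

C8 (57 × 81 mm)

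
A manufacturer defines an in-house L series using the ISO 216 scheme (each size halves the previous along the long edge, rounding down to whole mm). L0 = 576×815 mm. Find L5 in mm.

L1: ⌊815/2⌋ × 576 = 407 × 576 mm
L2: ⌊576/2⌋ × 407 = 288 × 407 mm
L3: ⌊407/2⌋ × 288 = 203 × 288 mm
L4: ⌊288/2⌋ × 203 = 144 × 203 mm
L5: ⌊203/2⌋ × 144 = 101 × 144 mm

101 × 144 mm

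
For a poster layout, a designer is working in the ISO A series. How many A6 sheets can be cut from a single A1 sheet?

Each ISO step halves the sheet: 1 × A1 → 2 × A2 → 4 × A3 → 8 × A4 → …
From A1 to A6 is 5 halving steps: 2^5 = 32.

32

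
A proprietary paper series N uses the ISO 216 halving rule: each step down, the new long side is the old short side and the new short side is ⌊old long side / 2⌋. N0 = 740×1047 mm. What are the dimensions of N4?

185 × 261 mm

N1: ⌊1047/2⌋ × 740 = 523 × 740 mm
N2: ⌊740/2⌋ × 523 = 370 × 523 mm
N3: ⌊523/2⌋ × 370 = 261 × 370 mm
N4: ⌊370/2⌋ × 261 = 185 × 261 mm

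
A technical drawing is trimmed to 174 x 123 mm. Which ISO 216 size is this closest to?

Aspect ratio 174/123 ≈ 1.415 — close to the ISO √2 ≈ 1.414.
In the B-series (B0 = 1000 × 1414 mm): B6 = 125 × 176 mm.
Off by 4 mm total — nearest standard size.

B6 (125 × 176 mm)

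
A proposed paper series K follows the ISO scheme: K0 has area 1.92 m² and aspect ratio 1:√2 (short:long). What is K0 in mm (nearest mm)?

1165 × 1648 mm

Let the short side be w mm. Then w · w√2 = 1.92 m² = 1,920,000 mm².
w² = 1,920,000/√2, so w ≈ 1165.2 mm; long side = w√2 ≈ 1647.8 mm.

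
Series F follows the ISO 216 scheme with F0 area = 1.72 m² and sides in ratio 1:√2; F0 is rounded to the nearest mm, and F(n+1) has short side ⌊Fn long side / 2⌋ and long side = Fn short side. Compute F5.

195 × 275 mm

Let F0's short side be w mm. w · w√2 = 1.72 m² = 1,720,000 mm², so w ≈ 1102.8 mm and w√2 ≈ 1559.6 mm → F0 = 1103 × 1560 mm.
F1: ⌊1560/2⌋ × 1103 = 780 × 1103 mm
F2: ⌊1103/2⌋ × 780 = 551 × 780 mm
F3: ⌊780/2⌋ × 551 = 390 × 551 mm
F4: ⌊551/2⌋ × 390 = 275 × 390 mm
F5: ⌊390/2⌋ × 275 = 195 × 275 mm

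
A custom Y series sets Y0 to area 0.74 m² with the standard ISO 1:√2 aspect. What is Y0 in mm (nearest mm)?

723 × 1023 mm

Let the short side be w mm. Then w · w√2 = 0.74 m² = 740,000 mm².
w² = 740,000/√2, so w ≈ 723.4 mm; long side = w√2 ≈ 1023.0 mm.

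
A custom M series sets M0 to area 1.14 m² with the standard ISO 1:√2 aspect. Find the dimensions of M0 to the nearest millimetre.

898 × 1270 mm

Let the short side be w mm. Then w · w√2 = 1.14 m² = 1,140,000 mm².
w² = 1,140,000/√2, so w ≈ 897.8 mm; long side = w√2 ≈ 1269.7 mm.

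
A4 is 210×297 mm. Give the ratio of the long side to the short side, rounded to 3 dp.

1.414

297 / 210 = 1.414
Matches √2 ≈ 1.414 — the ISO 216 defining ratio.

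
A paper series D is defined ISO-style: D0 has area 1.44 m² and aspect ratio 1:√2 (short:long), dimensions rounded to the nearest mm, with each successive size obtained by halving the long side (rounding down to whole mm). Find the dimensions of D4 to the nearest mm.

Let D0's short side be w mm. w · w√2 = 1.44 m² = 1,440,000 mm², so w ≈ 1009.1 mm and w√2 ≈ 1427.0 mm → D0 = 1009 × 1427 mm.
D1: ⌊1427/2⌋ × 1009 = 713 × 1009 mm
D2: ⌊1009/2⌋ × 713 = 504 × 713 mm
D3: ⌊713/2⌋ × 504 = 356 × 504 mm
D4: ⌊504/2⌋ × 356 = 252 × 356 mm

252 × 356 mm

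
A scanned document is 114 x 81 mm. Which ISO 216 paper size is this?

C7 (81 × 114 mm)

Aspect ratio 114/81 ≈ 1.407 — close to the ISO √2 ≈ 1.414.
In the C-series (envelope sizes, between A and B): C7 = 81 × 114 mm.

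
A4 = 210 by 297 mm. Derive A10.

26 × 37 mm

A5: ⌊297/2⌋ × 210 = 148 × 210 mm
A6: ⌊210/2⌋ × 148 = 105 × 148 mm
A7: ⌊148/2⌋ × 105 = 74 × 105 mm
A8: ⌊105/2⌋ × 74 = 52 × 74 mm
A9: ⌊74/2⌋ × 52 = 37 × 52 mm
A10: ⌊52/2⌋ × 37 = 26 × 37 mm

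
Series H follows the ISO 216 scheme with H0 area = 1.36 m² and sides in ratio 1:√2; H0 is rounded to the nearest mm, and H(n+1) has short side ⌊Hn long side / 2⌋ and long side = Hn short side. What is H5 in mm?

173 × 245 mm

Let H0's short side be w mm. w · w√2 = 1.36 m² = 1,360,000 mm², so w ≈ 980.6 mm and w√2 ≈ 1386.8 mm → H0 = 981 × 1387 mm.
H1: ⌊1387/2⌋ × 981 = 693 × 981 mm
H2: ⌊981/2⌋ × 693 = 490 × 693 mm
H3: ⌊693/2⌋ × 490 = 346 × 490 mm
H4: ⌊490/2⌋ × 346 = 245 × 346 mm
H5: ⌊346/2⌋ × 245 = 173 × 245 mm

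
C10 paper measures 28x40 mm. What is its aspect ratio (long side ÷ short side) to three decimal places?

1.429

40 / 28 = 1.429
ISO 216 targets √2 ≈ 1.414; the +0.014 deviation is from mm rounding.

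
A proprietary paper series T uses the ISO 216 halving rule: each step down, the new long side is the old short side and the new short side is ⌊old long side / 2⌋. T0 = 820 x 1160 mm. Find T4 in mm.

205 × 290 mm

T1 = 580 × 820 mm (from T0 by 1 halving).
T2: ⌊820/2⌋ × 580 = 410 × 580 mm
T3: ⌊580/2⌋ × 410 = 290 × 410 mm
T4: ⌊410/2⌋ × 290 = 205 × 290 mm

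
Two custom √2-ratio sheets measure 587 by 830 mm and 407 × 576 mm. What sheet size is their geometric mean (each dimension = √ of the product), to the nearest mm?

489 × 691 mm

Short side: √(587 · 407) = √238909 ≈ 488.8 → 489 mm
Long side: √(830 · 576) = √478080 ≈ 691.4 → 691 mm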